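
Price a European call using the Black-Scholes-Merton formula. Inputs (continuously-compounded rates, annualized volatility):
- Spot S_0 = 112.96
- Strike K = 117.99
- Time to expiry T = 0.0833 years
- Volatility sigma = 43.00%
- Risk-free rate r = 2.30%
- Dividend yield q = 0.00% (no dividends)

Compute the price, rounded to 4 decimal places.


d1 = (ln(S/K) + (r - q + 0.5*sigma^2) * T) / (sigma * sqrt(T)) = -0.27355050
d2 = d1 - sigma * sqrt(T) = -0.39765598
exp(-rT) = 0.99808593; exp(-qT) = 1.00000000
C = S_0 * exp(-qT) * N(d1) - K * exp(-rT) * N(d2)
N(d1) = 0.39221504; N(d2) = 0.34544189
C = 112.9600 * 1.00000000 * 0.39221504 - 117.9900 * 0.99808593 * 0.34544189 = 3.6239

Answer: Price = 3.6239


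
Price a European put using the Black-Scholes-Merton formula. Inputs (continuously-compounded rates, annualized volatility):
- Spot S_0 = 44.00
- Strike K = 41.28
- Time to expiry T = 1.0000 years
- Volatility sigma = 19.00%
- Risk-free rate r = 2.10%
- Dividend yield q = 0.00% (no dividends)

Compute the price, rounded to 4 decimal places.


Answer: Price = 1.7178

Derivation:
d1 = (ln(S/K) + (r - q + 0.5*sigma^2) * T) / (sigma * sqrt(T)) = 0.54137638
d2 = d1 - sigma * sqrt(T) = 0.35137638
exp(-rT) = 0.97921896; exp(-qT) = 1.00000000
P = K * exp(-rT) * N(-d2) - S_0 * exp(-qT) * N(-d1)
N(-d1) = 0.29412409; N(-d2) = 0.36265300
P = 41.2800 * 0.97921896 * 0.36265300 - 44.0000 * 1.00000000 * 0.29412409 = 1.7178


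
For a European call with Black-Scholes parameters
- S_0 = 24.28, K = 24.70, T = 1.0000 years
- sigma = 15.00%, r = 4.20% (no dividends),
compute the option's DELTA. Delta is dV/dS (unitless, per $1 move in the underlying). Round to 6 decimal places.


d1 = 0.2406648170; d2 = 0.0906648170
phi(d1) = 0.3875546878; exp(-qT) = 1.0000000000; exp(-rT) = 0.9588697806
N(d1) = 0.5950925453
Delta = exp(-qT) * N(d1) = 1.0000000000 * 0.5950925453 = 0.595093

Answer: Delta = 0.595093


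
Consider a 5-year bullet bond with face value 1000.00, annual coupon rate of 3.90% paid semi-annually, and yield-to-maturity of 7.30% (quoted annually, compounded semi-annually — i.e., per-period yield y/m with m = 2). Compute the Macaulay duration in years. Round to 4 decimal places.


Coupon per period c = face * coupon_rate / m = 19.500000
Periods per year m = 2; per-period yield y/m = 0.036500
Number of cashflows N = 10
Cashflows (t years, CF_t, discount factor 1/(1+y/m)^(m*t), PV):
  t = 0.5000: CF_t = 19.500000, DF = 0.964785, PV = 18.813314
  t = 1.0000: CF_t = 19.500000, DF = 0.930811, PV = 18.150809
  t = 1.5000: CF_t = 19.500000, DF = 0.898033, PV = 17.511635
  t = 2.0000: CF_t = 19.500000, DF = 0.866409, PV = 16.894968
  t = 2.5000: CF_t = 19.500000, DF = 0.835898, PV = 16.300018
  t = 3.0000: CF_t = 19.500000, DF = 0.806462, PV = 15.726018
  t = 3.5000: CF_t = 19.500000, DF = 0.778063, PV = 15.172232
  t = 4.0000: CF_t = 19.500000, DF = 0.750664, PV = 14.637947
  t = 4.5000: CF_t = 19.500000, DF = 0.724230, PV = 14.122476
  t = 5.0000: CF_t = 1019.500000, DF = 0.698726, PV = 712.351209
Price P = sum_t PV_t = 859.680627
Macaulay numerator sum_t t * PV_t:
  t * PV_t at t = 0.5000: 9.406657
  t * PV_t at t = 1.0000: 18.150809
  t * PV_t at t = 1.5000: 26.267452
  t * PV_t at t = 2.0000: 33.789937
  t * PV_t at t = 2.5000: 40.750045
  t * PV_t at t = 3.0000: 47.178054
  t * PV_t at t = 3.5000: 53.102811
  t * PV_t at t = 4.0000: 58.551787
  t * PV_t at t = 4.5000: 63.551143
  t * PV_t at t = 5.0000: 3561.756046
Macaulay duration D = (sum_t t * PV_t) / P = 3912.504741 / 859.680627 = 4.551114

Answer: Macaulay duration = 4.5511 years


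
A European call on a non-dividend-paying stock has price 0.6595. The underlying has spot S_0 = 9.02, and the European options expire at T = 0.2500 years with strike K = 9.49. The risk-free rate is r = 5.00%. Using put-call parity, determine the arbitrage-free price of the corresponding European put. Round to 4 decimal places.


Put-call parity: C - P = S_0 * exp(-qT) - K * exp(-rT).
S_0 * exp(-qT) = 9.0200 * 1.00000000 = 9.02000000
K * exp(-rT) = 9.4900 * 0.98757780 = 9.37211333
P = C - S*exp(-qT) + K*exp(-rT)
P = 0.6595 - 9.02000000 + 9.37211333 = 1.0116

Answer: Put price = 1.0116


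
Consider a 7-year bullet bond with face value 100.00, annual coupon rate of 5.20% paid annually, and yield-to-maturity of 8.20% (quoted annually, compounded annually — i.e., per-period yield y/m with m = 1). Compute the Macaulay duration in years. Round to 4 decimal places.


Answer: Macaulay duration = 5.9454 years

Derivation:
Coupon per period c = face * coupon_rate / m = 5.200000
Periods per year m = 1; per-period yield y/m = 0.082000
Number of cashflows N = 7
Cashflows (t years, CF_t, discount factor 1/(1+y/m)^(m*t), PV):
  t = 1.0000: CF_t = 5.200000, DF = 0.924214, PV = 4.805915
  t = 2.0000: CF_t = 5.200000, DF = 0.854172, PV = 4.441696
  t = 3.0000: CF_t = 5.200000, DF = 0.789438, PV = 4.105079
  t = 4.0000: CF_t = 5.200000, DF = 0.729610, PV = 3.793974
  t = 5.0000: CF_t = 5.200000, DF = 0.674316, PV = 3.506445
  t = 6.0000: CF_t = 5.200000, DF = 0.623213, PV = 3.240707
  t = 7.0000: CF_t = 105.200000, DF = 0.575982, PV = 60.593343
Price P = sum_t PV_t = 84.487159
Macaulay numerator sum_t t * PV_t:
  t * PV_t at t = 1.0000: 4.805915
  t * PV_t at t = 2.0000: 8.883392
  t * PV_t at t = 3.0000: 12.315238
  t * PV_t at t = 4.0000: 15.175894
  t * PV_t at t = 5.0000: 17.532225
  t * PV_t at t = 6.0000: 19.444243
  t * PV_t at t = 7.0000: 424.153402
Macaulay duration D = (sum_t t * PV_t) / P = 502.310309 / 84.487159 = 5.945404


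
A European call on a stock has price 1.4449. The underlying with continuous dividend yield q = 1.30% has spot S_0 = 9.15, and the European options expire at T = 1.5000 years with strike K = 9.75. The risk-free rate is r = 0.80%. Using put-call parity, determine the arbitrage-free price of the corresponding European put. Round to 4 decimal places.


Answer: Put price = 2.1053

Derivation:
Put-call parity: C - P = S_0 * exp(-qT) - K * exp(-rT).
S_0 * exp(-qT) = 9.1500 * 0.98068890 = 8.97330339
K * exp(-rT) = 9.7500 * 0.98807171 = 9.63369920
P = C - S*exp(-qT) + K*exp(-rT)
P = 1.4449 - 8.97330339 + 9.63369920 = 2.1053


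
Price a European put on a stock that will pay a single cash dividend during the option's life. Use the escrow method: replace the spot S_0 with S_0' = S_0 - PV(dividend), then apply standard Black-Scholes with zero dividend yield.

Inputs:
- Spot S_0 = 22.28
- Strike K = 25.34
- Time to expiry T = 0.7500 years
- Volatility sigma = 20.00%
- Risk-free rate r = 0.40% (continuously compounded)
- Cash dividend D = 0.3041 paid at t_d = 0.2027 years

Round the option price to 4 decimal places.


PV(D) = D * exp(-r * t_d) = 0.3041 * 0.99918953 = 0.30385354
S_0' = S_0 - PV(D) = 22.2800 - 0.30385354 = 21.97614646
d1 = (ln(S_0'/K) + (r + sigma^2/2)*T) / (sigma*sqrt(T)) = -0.71837709
d2 = d1 - sigma*sqrt(T) = -0.89158217
exp(-rT) = 0.99700450
N(-d1) = 0.76373759; N(-d2) = 0.81369153
P = K * exp(-rT) * N(-d2) - S_0' * N(-d1) = 25.3400 * 0.99700450 * 0.81369153 - 21.97614646 * 0.76373759 = 3.7732

Answer: Price = 3.7732


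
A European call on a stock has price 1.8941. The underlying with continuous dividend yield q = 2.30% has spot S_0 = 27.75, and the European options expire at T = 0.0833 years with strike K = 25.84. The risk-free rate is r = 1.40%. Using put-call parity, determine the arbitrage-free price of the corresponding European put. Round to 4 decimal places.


Put-call parity: C - P = S_0 * exp(-qT) - K * exp(-rT).
S_0 * exp(-qT) = 27.7500 * 0.99808593 = 27.69688467
K * exp(-rT) = 25.8400 * 0.99883448 = 25.80988296
P = C - S*exp(-qT) + K*exp(-rT)
P = 1.8941 - 27.69688467 + 25.80988296 = 0.0071

Answer: Put price = 0.0071


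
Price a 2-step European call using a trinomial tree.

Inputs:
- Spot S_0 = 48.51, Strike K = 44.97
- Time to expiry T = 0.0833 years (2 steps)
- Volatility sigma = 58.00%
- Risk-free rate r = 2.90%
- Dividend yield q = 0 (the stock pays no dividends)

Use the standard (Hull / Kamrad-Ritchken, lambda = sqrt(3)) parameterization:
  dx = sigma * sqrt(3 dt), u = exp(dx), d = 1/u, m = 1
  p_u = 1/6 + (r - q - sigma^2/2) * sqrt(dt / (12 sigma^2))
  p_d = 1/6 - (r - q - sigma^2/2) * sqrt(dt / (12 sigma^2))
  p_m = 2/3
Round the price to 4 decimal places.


Answer: Price = V(0,0) = 5.3748

Derivation:
dt = T/N = 0.041650; dx = sigma*sqrt(3*dt) = 0.205020
u = exp(dx) = 1.227550; d = 1/u = 0.814631
p_u = 0.152527, p_m = 0.666667, p_d = 0.180806
Discount per step: exp(-r*dt) = 0.998793
Stock lattice S(k, j) with j the centered position index:
  k=0: S(0,+0) = 48.5100
  k=1: S(1,-1) = 39.5178; S(1,+0) = 48.5100; S(1,+1) = 59.5484
  k=2: S(2,-2) = 32.1924; S(2,-1) = 39.5178; S(2,+0) = 48.5100; S(2,+1) = 59.5484; S(2,+2) = 73.0986
Terminal payoffs V(N, j) = max(S_T - K, 0):
  V(2,-2) = 0.000000; V(2,-1) = 0.000000; V(2,+0) = 3.540000; V(2,+1) = 14.578429; V(2,+2) = 28.128647
Backward induction: V(k, j) = exp(-r*dt) * [p_u * V(k+1, j+1) + p_m * V(k+1, j) + p_d * V(k+1, j-1)]
  V(1,-1) = exp(-r*dt) * [p_u*3.540000 + p_m*0.000000 + p_d*0.000000] = 0.539295
  V(1,+0) = exp(-r*dt) * [p_u*14.578429 + p_m*3.540000 + p_d*0.000000] = 4.578076
  V(1,+1) = exp(-r*dt) * [p_u*28.128647 + p_m*14.578429 + p_d*3.540000] = 14.631710
  V(0,+0) = exp(-r*dt) * [p_u*14.631710 + p_m*4.578076 + p_d*0.539295] = 5.374799


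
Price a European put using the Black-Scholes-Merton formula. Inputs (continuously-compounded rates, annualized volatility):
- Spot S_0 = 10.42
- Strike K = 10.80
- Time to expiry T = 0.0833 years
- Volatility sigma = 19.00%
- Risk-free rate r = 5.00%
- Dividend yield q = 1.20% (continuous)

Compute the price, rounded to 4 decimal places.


Answer: Price = 0.4441

Derivation:
d1 = (ln(S/K) + (r - q + 0.5*sigma^2) * T) / (sigma * sqrt(T)) = -0.56804639
d2 = d1 - sigma * sqrt(T) = -0.62288369
exp(-rT) = 0.99584366; exp(-qT) = 0.99900090
P = K * exp(-rT) * N(-d2) - S_0 * exp(-qT) * N(-d1)
N(-d1) = 0.71499826; N(-d2) = 0.73331952
P = 10.8000 * 0.99584366 * 0.73331952 - 10.4200 * 0.99900090 * 0.71499826 = 0.4441


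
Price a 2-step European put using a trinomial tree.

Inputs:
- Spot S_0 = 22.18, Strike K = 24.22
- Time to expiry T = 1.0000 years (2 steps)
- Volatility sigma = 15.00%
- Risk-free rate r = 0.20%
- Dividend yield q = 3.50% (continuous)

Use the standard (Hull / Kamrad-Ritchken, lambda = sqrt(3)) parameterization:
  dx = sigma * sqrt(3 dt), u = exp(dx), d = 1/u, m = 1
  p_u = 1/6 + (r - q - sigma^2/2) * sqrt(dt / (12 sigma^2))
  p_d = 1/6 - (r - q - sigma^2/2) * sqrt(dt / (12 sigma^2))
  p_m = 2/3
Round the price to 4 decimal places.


Answer: Price = V(0,0) = 3.1981

Derivation:
dt = T/N = 0.500000; dx = sigma*sqrt(3*dt) = 0.183712
u = exp(dx) = 1.201669; d = 1/u = 0.832176
p_u = 0.106450, p_m = 0.666667, p_d = 0.226883
Discount per step: exp(-r*dt) = 0.999000
Stock lattice S(k, j) with j the centered position index:
  k=0: S(0,+0) = 22.1800
  k=1: S(1,-1) = 18.4577; S(1,+0) = 22.1800; S(1,+1) = 26.6530
  k=2: S(2,-2) = 15.3600; S(2,-1) = 18.4577; S(2,+0) = 22.1800; S(2,+1) = 26.6530; S(2,+2) = 32.0281
Terminal payoffs V(N, j) = max(K - S_T, 0):
  V(2,-2) = 8.859988; V(2,-1) = 5.762344; V(2,+0) = 2.040000; V(2,+1) = 0.000000; V(2,+2) = 0.000000
Backward induction: V(k, j) = exp(-r*dt) * [p_u * V(k+1, j+1) + p_m * V(k+1, j) + p_d * V(k+1, j-1)]
  V(1,-1) = exp(-r*dt) * [p_u*2.040000 + p_m*5.762344 + p_d*8.859988] = 6.062838
  V(1,+0) = exp(-r*dt) * [p_u*0.000000 + p_m*2.040000 + p_d*5.762344] = 2.664713
  V(1,+1) = exp(-r*dt) * [p_u*0.000000 + p_m*0.000000 + p_d*2.040000] = 0.462379
  V(0,+0) = exp(-r*dt) * [p_u*0.462379 + p_m*2.664713 + p_d*6.062838] = 3.198053


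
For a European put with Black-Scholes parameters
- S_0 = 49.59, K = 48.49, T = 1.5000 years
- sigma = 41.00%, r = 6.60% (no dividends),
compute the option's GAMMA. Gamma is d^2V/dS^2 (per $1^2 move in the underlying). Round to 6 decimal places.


Answer: Gamma = 0.014188

Derivation:
d1 = 0.4928982935; d2 = -0.0092471038
phi(d1) = 0.3533087717; exp(-qT) = 1.0000000000; exp(-rT) = 0.9057427080
Gamma = exp(-qT) * phi(d1) / (S * sigma * sqrt(T)) = 1.0000000000 * 0.3533087717 / (49.5900 * 0.4100 * 1.2247448714) = 0.014188


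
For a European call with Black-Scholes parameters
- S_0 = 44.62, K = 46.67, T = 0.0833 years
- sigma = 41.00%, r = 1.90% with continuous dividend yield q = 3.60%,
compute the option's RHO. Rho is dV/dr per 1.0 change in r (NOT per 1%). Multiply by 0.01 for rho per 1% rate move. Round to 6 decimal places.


Answer: Rho = 1.265708

Derivation:
d1 = -0.3324014625; d2 = -0.4507345940
phi(d1) = 0.3775003061; exp(-qT) = 0.9970056919; exp(-rT) = 0.9984185518
N(d2) = 0.3260904232
Rho = K*T*exp(-rT)*N(d2) = 46.6700 * 0.0833 * 0.9984185518 * 0.3260904232 = 1.265708


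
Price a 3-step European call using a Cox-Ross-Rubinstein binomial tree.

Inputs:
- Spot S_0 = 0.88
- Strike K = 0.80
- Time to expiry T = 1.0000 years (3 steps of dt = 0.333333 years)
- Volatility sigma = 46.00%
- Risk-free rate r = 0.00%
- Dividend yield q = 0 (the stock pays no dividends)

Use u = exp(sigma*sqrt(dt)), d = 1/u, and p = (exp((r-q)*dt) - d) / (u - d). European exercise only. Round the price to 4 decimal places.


Answer: Price = V(0,0) = 0.2054

Derivation:
dt = T/N = 0.333333
u = exp(sigma*sqrt(dt)) = 1.304189; d = 1/u = 0.766760
p = (exp((r-q)*dt) - d) / (u - d) = 0.433992
Discount per step: exp(-r*dt) = 1.000000
Stock lattice S(k, i) with i counting down-moves:
  k=0: S(0,0) = 0.8800
  k=1: S(1,0) = 1.1477; S(1,1) = 0.6747
  k=2: S(2,0) = 1.4968; S(2,1) = 0.8800; S(2,2) = 0.5174
  k=3: S(3,0) = 1.9521; S(3,1) = 1.1477; S(3,2) = 0.6747; S(3,3) = 0.3967
Terminal payoffs V(N, i) = max(S_T - K, 0):
  V(3,0) = 1.152108; V(3,1) = 0.347686; V(3,2) = 0.000000; V(3,3) = 0.000000
Backward induction: V(k, i) = exp(-r*dt) * [p * V(k+1, i) + (1-p) * V(k+1, i+1)].
  V(2,0) = exp(-r*dt) * [p*1.152108 + (1-p)*0.347686] = 0.696799
  V(2,1) = exp(-r*dt) * [p*0.347686 + (1-p)*0.000000] = 0.150893
  V(2,2) = exp(-r*dt) * [p*0.000000 + (1-p)*0.000000] = 0.000000
  V(1,0) = exp(-r*dt) * [p*0.696799 + (1-p)*0.150893] = 0.387812
  V(1,1) = exp(-r*dt) * [p*0.150893 + (1-p)*0.000000] = 0.065486
  V(0,0) = exp(-r*dt) * [p*0.387812 + (1-p)*0.065486] = 0.205373


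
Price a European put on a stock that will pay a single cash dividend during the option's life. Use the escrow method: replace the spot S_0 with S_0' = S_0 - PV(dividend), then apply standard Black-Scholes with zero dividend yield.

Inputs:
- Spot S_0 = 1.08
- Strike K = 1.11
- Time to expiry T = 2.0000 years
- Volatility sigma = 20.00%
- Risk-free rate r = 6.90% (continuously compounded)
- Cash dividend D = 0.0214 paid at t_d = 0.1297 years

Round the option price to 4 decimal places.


Answer: Price = 0.0737

Derivation:
PV(D) = D * exp(-r * t_d) = 0.0214 * 0.99109063 = 0.02120934
S_0' = S_0 - PV(D) = 1.0800 - 0.02120934 = 1.05879066
d1 = (ln(S_0'/K) + (r + sigma^2/2)*T) / (sigma*sqrt(T)) = 0.46233242
d2 = d1 - sigma*sqrt(T) = 0.17948971
exp(-rT) = 0.87109869
N(-d1) = 0.32192148; N(-d2) = 0.42877660
P = K * exp(-rT) * N(-d2) - S_0' * N(-d1) = 1.1100 * 0.87109869 * 0.42877660 - 1.05879066 * 0.32192148 = 0.0737


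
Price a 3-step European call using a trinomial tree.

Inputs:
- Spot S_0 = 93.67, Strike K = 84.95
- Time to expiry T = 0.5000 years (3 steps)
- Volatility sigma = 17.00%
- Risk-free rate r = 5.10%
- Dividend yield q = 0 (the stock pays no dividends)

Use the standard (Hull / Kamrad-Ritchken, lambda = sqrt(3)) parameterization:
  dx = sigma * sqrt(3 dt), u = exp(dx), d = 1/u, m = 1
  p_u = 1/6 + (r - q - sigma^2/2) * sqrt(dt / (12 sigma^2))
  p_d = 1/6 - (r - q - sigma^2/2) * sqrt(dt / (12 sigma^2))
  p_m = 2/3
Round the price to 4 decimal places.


dt = T/N = 0.166667; dx = sigma*sqrt(3*dt) = 0.120208
u = exp(dx) = 1.127732; d = 1/u = 0.886736
p_u = 0.192005, p_m = 0.666667, p_d = 0.141329
Discount per step: exp(-r*dt) = 0.991536
Stock lattice S(k, j) with j the centered position index:
  k=0: S(0,+0) = 93.6700
  k=1: S(1,-1) = 83.0605; S(1,+0) = 93.6700; S(1,+1) = 105.6346
  k=2: S(2,-2) = 73.6528; S(2,-1) = 83.0605; S(2,+0) = 93.6700; S(2,+1) = 105.6346; S(2,+2) = 119.1275
  k=3: S(3,-3) = 65.3105; S(3,-2) = 73.6528; S(3,-1) = 83.0605; S(3,+0) = 93.6700; S(3,+1) = 105.6346; S(3,+2) = 119.1275; S(3,+3) = 134.3438
Terminal payoffs V(N, j) = max(S_T - K, 0):
  V(3,-3) = 0.000000; V(3,-2) = 0.000000; V(3,-1) = 0.000000; V(3,+0) = 8.720000; V(3,+1) = 20.684616; V(3,+2) = 34.177491; V(3,+3) = 49.393832
Backward induction: V(k, j) = exp(-r*dt) * [p_u * V(k+1, j+1) + p_m * V(k+1, j) + p_d * V(k+1, j-1)]
  V(2,-2) = exp(-r*dt) * [p_u*0.000000 + p_m*0.000000 + p_d*0.000000] = 0.000000
  V(2,-1) = exp(-r*dt) * [p_u*8.720000 + p_m*0.000000 + p_d*0.000000] = 1.660110
  V(2,+0) = exp(-r*dt) * [p_u*20.684616 + p_m*8.720000 + p_d*0.000000] = 9.702057
  V(2,+1) = exp(-r*dt) * [p_u*34.177491 + p_m*20.684616 + p_d*8.720000] = 21.401678
  V(2,+2) = exp(-r*dt) * [p_u*49.393832 + p_m*34.177491 + p_d*20.684616] = 34.894304
  V(1,-1) = exp(-r*dt) * [p_u*9.702057 + p_m*1.660110 + p_d*0.000000] = 2.944445
  V(1,+0) = exp(-r*dt) * [p_u*21.401678 + p_m*9.702057 + p_d*1.660110] = 10.720369
  V(1,+1) = exp(-r*dt) * [p_u*34.894304 + p_m*21.401678 + p_d*9.702057] = 22.149758
  V(0,+0) = exp(-r*dt) * [p_u*22.149758 + p_m*10.720369 + p_d*2.944445] = 11.715895

Answer: Price = V(0,0) = 11.7159


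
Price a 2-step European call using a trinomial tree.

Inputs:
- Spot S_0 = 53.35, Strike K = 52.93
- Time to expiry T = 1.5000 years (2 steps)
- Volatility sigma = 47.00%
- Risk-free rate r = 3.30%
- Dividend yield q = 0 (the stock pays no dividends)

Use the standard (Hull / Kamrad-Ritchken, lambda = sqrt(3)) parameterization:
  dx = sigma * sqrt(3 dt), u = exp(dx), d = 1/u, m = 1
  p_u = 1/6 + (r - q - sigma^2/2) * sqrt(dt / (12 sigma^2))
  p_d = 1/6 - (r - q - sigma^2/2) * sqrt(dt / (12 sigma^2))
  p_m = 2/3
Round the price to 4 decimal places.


dt = T/N = 0.750000; dx = sigma*sqrt(3*dt) = 0.705000
u = exp(dx) = 2.023847; d = 1/u = 0.494109
p_u = 0.125470, p_m = 0.666667, p_d = 0.207863
Discount per step: exp(-r*dt) = 0.975554
Stock lattice S(k, j) with j the centered position index:
  k=0: S(0,+0) = 53.3500
  k=1: S(1,-1) = 26.3607; S(1,+0) = 53.3500; S(1,+1) = 107.9722
  k=2: S(2,-2) = 13.0250; S(2,-1) = 26.3607; S(2,+0) = 53.3500; S(2,+1) = 107.9722; S(2,+2) = 218.5192
Terminal payoffs V(N, j) = max(S_T - K, 0):
  V(2,-2) = 0.000000; V(2,-1) = 0.000000; V(2,+0) = 0.420000; V(2,+1) = 55.042221; V(2,+2) = 165.589221
Backward induction: V(k, j) = exp(-r*dt) * [p_u * V(k+1, j+1) + p_m * V(k+1, j) + p_d * V(k+1, j-1)]
  V(1,-1) = exp(-r*dt) * [p_u*0.420000 + p_m*0.000000 + p_d*0.000000] = 0.051409
  V(1,+0) = exp(-r*dt) * [p_u*55.042221 + p_m*0.420000 + p_d*0.000000] = 7.010466
  V(1,+1) = exp(-r*dt) * [p_u*165.589221 + p_m*55.042221 + p_d*0.420000] = 56.151482
  V(0,+0) = exp(-r*dt) * [p_u*56.151482 + p_m*7.010466 + p_d*0.051409] = 11.442903

Answer: Price = V(0,0) = 11.4429


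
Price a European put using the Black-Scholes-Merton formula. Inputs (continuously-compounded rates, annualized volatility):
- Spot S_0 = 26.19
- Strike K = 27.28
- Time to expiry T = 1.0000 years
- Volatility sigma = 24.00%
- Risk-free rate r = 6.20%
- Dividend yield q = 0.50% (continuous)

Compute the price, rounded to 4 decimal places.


d1 = (ln(S/K) + (r - q + 0.5*sigma^2) * T) / (sigma * sqrt(T)) = 0.18759927
d2 = d1 - sigma * sqrt(T) = -0.05240073
exp(-rT) = 0.93988289; exp(-qT) = 0.99501248
P = K * exp(-rT) * N(-d2) - S_0 * exp(-qT) * N(-d1)
N(-d1) = 0.42559540; N(-d2) = 0.52089530
P = 27.2800 * 0.93988289 * 0.52089530 - 26.1900 * 0.99501248 * 0.42559540 = 2.2650

Answer: Price = 2.2650


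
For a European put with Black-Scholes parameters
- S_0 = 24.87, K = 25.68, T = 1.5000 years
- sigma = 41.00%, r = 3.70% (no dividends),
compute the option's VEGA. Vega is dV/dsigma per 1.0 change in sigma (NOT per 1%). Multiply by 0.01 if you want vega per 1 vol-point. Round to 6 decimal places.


Answer: Vega = 11.624585

Derivation:
d1 = 0.2977718800; d2 = -0.2043735172
phi(d1) = 0.3816418867; exp(-qT) = 1.0000000000; exp(-rT) = 0.9460120237
Vega = S * exp(-qT) * phi(d1) * sqrt(T) = 24.8700 * 1.0000000000 * 0.3816418867 * 1.2247448714 = 11.624585


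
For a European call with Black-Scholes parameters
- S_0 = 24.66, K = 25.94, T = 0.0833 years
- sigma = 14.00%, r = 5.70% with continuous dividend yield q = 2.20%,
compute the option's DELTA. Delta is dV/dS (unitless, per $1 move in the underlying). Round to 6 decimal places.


Answer: Delta = 0.122797

Derivation:
d1 = -1.1600093153; d2 = -1.2004157505
phi(d1) = 0.2035691885; exp(-qT) = 0.9981690782; exp(-rT) = 0.9952631544
N(d1) = 0.1230225067
Delta = exp(-qT) * N(d1) = 0.9981690782 * 0.1230225067 = 0.122797


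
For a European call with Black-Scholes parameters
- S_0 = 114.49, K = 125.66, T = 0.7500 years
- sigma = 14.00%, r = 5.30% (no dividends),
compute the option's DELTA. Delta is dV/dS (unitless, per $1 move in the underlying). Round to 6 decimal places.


Answer: Delta = 0.352218

Derivation:
d1 = -0.3793386251; d2 = -0.5005821817
phi(d1) = 0.3712470892; exp(-qT) = 1.0000000000; exp(-rT) = 0.9610296665
N(d1) = 0.3522182103
Delta = exp(-qT) * N(d1) = 1.0000000000 * 0.3522182103 = 0.352218


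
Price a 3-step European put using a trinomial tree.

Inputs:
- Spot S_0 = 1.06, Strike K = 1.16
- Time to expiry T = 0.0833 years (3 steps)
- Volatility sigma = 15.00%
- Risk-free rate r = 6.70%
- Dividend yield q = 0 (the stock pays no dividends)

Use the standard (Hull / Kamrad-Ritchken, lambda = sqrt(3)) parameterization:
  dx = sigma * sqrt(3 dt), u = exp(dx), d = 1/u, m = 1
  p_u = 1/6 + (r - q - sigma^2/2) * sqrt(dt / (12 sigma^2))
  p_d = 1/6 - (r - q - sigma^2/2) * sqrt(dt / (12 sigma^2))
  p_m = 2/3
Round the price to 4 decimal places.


dt = T/N = 0.027767; dx = sigma*sqrt(3*dt) = 0.043293
u = exp(dx) = 1.044243; d = 1/u = 0.957631
p_u = 0.184545, p_m = 0.666667, p_d = 0.148788
Discount per step: exp(-r*dt) = 0.998141
Stock lattice S(k, j) with j the centered position index:
  k=0: S(0,+0) = 1.0600
  k=1: S(1,-1) = 1.0151; S(1,+0) = 1.0600; S(1,+1) = 1.1069
  k=2: S(2,-2) = 0.9721; S(2,-1) = 1.0151; S(2,+0) = 1.0600; S(2,+1) = 1.1069; S(2,+2) = 1.1559
  k=3: S(3,-3) = 0.9309; S(3,-2) = 0.9721; S(3,-1) = 1.0151; S(3,+0) = 1.0600; S(3,+1) = 1.1069; S(3,+2) = 1.1559; S(3,+3) = 1.2070
Terminal payoffs V(N, j) = max(K - S_T, 0):
  V(3,-3) = 0.229105; V(3,-2) = 0.187919; V(3,-1) = 0.144911; V(3,+0) = 0.100000; V(3,+1) = 0.053102; V(3,+2) = 0.004129; V(3,+3) = 0.000000
Backward induction: V(k, j) = exp(-r*dt) * [p_u * V(k+1, j+1) + p_m * V(k+1, j) + p_d * V(k+1, j-1)]
  V(2,-2) = exp(-r*dt) * [p_u*0.144911 + p_m*0.187919 + p_d*0.229105] = 0.185764
  V(2,-1) = exp(-r*dt) * [p_u*0.100000 + p_m*0.144911 + p_d*0.187919] = 0.142756
  V(2,+0) = exp(-r*dt) * [p_u*0.053102 + p_m*0.100000 + p_d*0.144911] = 0.097845
  V(2,+1) = exp(-r*dt) * [p_u*0.004129 + p_m*0.053102 + p_d*0.100000] = 0.050947
  V(2,+2) = exp(-r*dt) * [p_u*0.000000 + p_m*0.004129 + p_d*0.053102] = 0.010634
  V(1,-1) = exp(-r*dt) * [p_u*0.097845 + p_m*0.142756 + p_d*0.185764] = 0.140605
  V(1,+0) = exp(-r*dt) * [p_u*0.050947 + p_m*0.097845 + p_d*0.142756] = 0.095695
  V(1,+1) = exp(-r*dt) * [p_u*0.010634 + p_m*0.050947 + p_d*0.097845] = 0.050392
  V(0,+0) = exp(-r*dt) * [p_u*0.050392 + p_m*0.095695 + p_d*0.140605] = 0.093842

Answer: Price = V(0,0) = 0.0938


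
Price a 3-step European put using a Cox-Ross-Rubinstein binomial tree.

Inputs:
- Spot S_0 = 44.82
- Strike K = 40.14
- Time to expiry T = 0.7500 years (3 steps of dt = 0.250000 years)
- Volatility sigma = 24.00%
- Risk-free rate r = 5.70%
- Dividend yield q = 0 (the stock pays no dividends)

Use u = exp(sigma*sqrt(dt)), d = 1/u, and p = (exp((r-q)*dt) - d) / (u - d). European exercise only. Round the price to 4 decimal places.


Answer: Price = V(0,0) = 1.0149

Derivation:
dt = T/N = 0.250000
u = exp(sigma*sqrt(dt)) = 1.127497; d = 1/u = 0.886920
p = (exp((r-q)*dt) - d) / (u - d) = 0.529693
Discount per step: exp(-r*dt) = 0.985851
Stock lattice S(k, i) with i counting down-moves:
  k=0: S(0,0) = 44.8200
  k=1: S(1,0) = 50.5344; S(1,1) = 39.7518
  k=2: S(2,0) = 56.9774; S(2,1) = 44.8200; S(2,2) = 35.2567
  k=3: S(3,0) = 64.2418; S(3,1) = 50.5344; S(3,2) = 39.7518; S(3,3) = 31.2699
Terminal payoffs V(N, i) = max(K - S_T, 0):
  V(3,0) = 0.000000; V(3,1) = 0.000000; V(3,2) = 0.388226; V(3,3) = 8.870147
Backward induction: V(k, i) = exp(-r*dt) * [p * V(k+1, i) + (1-p) * V(k+1, i+1)].
  V(2,0) = exp(-r*dt) * [p*0.000000 + (1-p)*0.000000] = 0.000000
  V(2,1) = exp(-r*dt) * [p*0.000000 + (1-p)*0.388226] = 0.180002
  V(2,2) = exp(-r*dt) * [p*0.388226 + (1-p)*8.870147] = 4.315400
  V(1,0) = exp(-r*dt) * [p*0.000000 + (1-p)*0.180002] = 0.083459
  V(1,1) = exp(-r*dt) * [p*0.180002 + (1-p)*4.315400] = 2.094845
  V(0,0) = exp(-r*dt) * [p*0.083459 + (1-p)*2.094845] = 1.014863


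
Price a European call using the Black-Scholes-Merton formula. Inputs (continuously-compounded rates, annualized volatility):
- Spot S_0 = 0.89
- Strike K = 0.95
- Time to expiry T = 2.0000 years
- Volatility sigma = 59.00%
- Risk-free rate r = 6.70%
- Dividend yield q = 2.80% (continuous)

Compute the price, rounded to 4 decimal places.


d1 = (ln(S/K) + (r - q + 0.5*sigma^2) * T) / (sigma * sqrt(T)) = 0.43248506
d2 = d1 - sigma * sqrt(T) = -0.40190094
exp(-rT) = 0.87459006; exp(-qT) = 0.94553914
C = S_0 * exp(-qT) * N(d1) - K * exp(-rT) * N(d2)
N(d1) = 0.66730555; N(d2) = 0.34387846
C = 0.8900 * 0.94553914 * 0.66730555 - 0.9500 * 0.87459006 * 0.34387846 = 0.2758

Answer: Price = 0.2758


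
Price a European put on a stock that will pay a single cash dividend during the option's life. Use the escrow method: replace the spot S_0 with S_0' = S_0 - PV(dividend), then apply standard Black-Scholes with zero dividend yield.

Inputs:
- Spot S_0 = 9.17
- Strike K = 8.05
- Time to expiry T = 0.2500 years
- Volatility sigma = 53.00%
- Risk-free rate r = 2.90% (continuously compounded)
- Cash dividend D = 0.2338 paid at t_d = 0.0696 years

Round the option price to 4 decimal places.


PV(D) = D * exp(-r * t_d) = 0.2338 * 0.99798364 = 0.23332857
S_0' = S_0 - PV(D) = 9.1700 - 0.23332857 = 8.93667143
d1 = (ln(S_0'/K) + (r + sigma^2/2)*T) / (sigma*sqrt(T)) = 0.55416455
d2 = d1 - sigma*sqrt(T) = 0.28916455
exp(-rT) = 0.99277622
N(-d1) = 0.28973312; N(-d2) = 0.38622773
P = K * exp(-rT) * N(-d2) - S_0' * N(-d1) = 8.0500 * 0.99277622 * 0.38622773 - 8.93667143 * 0.28973312 = 0.4974

Answer: Price = 0.4974


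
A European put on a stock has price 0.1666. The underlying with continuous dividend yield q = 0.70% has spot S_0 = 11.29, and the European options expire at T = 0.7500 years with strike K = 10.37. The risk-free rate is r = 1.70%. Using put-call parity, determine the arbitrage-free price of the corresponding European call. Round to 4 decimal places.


Put-call parity: C - P = S_0 * exp(-qT) - K * exp(-rT).
S_0 * exp(-qT) = 11.2900 * 0.99476376 = 11.23088282
K * exp(-rT) = 10.3700 * 0.98733094 = 10.23862182
C = P + S*exp(-qT) - K*exp(-rT)
C = 0.1666 + 11.23088282 - 10.23862182 = 1.1589

Answer: Call price = 1.1589


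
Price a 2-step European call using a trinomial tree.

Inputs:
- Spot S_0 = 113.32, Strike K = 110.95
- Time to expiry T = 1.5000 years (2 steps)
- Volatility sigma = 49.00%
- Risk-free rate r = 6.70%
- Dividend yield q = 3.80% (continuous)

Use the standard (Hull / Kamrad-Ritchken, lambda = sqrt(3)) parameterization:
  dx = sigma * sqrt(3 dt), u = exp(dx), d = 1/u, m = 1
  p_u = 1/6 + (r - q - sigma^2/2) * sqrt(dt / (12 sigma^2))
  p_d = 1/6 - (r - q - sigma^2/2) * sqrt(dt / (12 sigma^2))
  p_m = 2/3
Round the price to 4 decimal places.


Answer: Price = V(0,0) = 24.2281

Derivation:
dt = T/N = 0.750000; dx = sigma*sqrt(3*dt) = 0.735000
u = exp(dx) = 2.085482; d = 1/u = 0.479505
p_u = 0.120213, p_m = 0.666667, p_d = 0.213121
Discount per step: exp(-r*dt) = 0.950992
Stock lattice S(k, j) with j the centered position index:
  k=0: S(0,+0) = 113.3200
  k=1: S(1,-1) = 54.3376; S(1,+0) = 113.3200; S(1,+1) = 236.3268
  k=2: S(2,-2) = 26.0552; S(2,-1) = 54.3376; S(2,+0) = 113.3200; S(2,+1) = 236.3268; S(2,+2) = 492.8553
Terminal payoffs V(N, j) = max(S_T - K, 0):
  V(2,-2) = 0.000000; V(2,-1) = 0.000000; V(2,+0) = 2.370000; V(2,+1) = 125.376819; V(2,+2) = 381.905326
Backward induction: V(k, j) = exp(-r*dt) * [p_u * V(k+1, j+1) + p_m * V(k+1, j) + p_d * V(k+1, j-1)]
  V(1,-1) = exp(-r*dt) * [p_u*2.370000 + p_m*0.000000 + p_d*0.000000] = 0.270941
  V(1,+0) = exp(-r*dt) * [p_u*125.376819 + p_m*2.370000 + p_d*0.000000] = 15.835791
  V(1,+1) = exp(-r*dt) * [p_u*381.905326 + p_m*125.376819 + p_d*2.370000] = 123.628409
  V(0,+0) = exp(-r*dt) * [p_u*123.628409 + p_m*15.835791 + p_d*0.270941] = 24.228060


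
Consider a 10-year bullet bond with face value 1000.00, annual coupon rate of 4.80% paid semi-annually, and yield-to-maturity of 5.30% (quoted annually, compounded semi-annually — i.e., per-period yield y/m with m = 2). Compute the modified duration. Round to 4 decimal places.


Answer: Modified duration = 7.8049

Derivation:
Coupon per period c = face * coupon_rate / m = 24.000000
Periods per year m = 2; per-period yield y/m = 0.026500
Number of cashflows N = 20
Cashflows (t years, CF_t, discount factor 1/(1+y/m)^(m*t), PV):
  t = 0.5000: CF_t = 24.000000, DF = 0.974184, PV = 23.380419
  t = 1.0000: CF_t = 24.000000, DF = 0.949035, PV = 22.776833
  t = 1.5000: CF_t = 24.000000, DF = 0.924535, PV = 22.188829
  t = 2.0000: CF_t = 24.000000, DF = 0.900667, PV = 21.616005
  t = 2.5000: CF_t = 24.000000, DF = 0.877415, PV = 21.057969
  t = 3.0000: CF_t = 24.000000, DF = 0.854764, PV = 20.514339
  t = 3.5000: CF_t = 24.000000, DF = 0.832698, PV = 19.984743
  t = 4.0000: CF_t = 24.000000, DF = 0.811201, PV = 19.468819
  t = 4.5000: CF_t = 24.000000, DF = 0.790259, PV = 18.966215
  t = 5.0000: CF_t = 24.000000, DF = 0.769858, PV = 18.476585
  t = 5.5000: CF_t = 24.000000, DF = 0.749983, PV = 17.999596
  t = 6.0000: CF_t = 24.000000, DF = 0.730622, PV = 17.534920
  t = 6.5000: CF_t = 24.000000, DF = 0.711760, PV = 17.082241
  t = 7.0000: CF_t = 24.000000, DF = 0.693385, PV = 16.641248
  t = 7.5000: CF_t = 24.000000, DF = 0.675485, PV = 16.211639
  t = 8.0000: CF_t = 24.000000, DF = 0.658047, PV = 15.793122
  t = 8.5000: CF_t = 24.000000, DF = 0.641059, PV = 15.385408
  t = 9.0000: CF_t = 24.000000, DF = 0.624509, PV = 14.988221
  t = 9.5000: CF_t = 24.000000, DF = 0.608387, PV = 14.601286
  t = 10.0000: CF_t = 1024.000000, DF = 0.592681, PV = 606.905233
Price P = sum_t PV_t = 961.573669
First compute Macaulay numerator sum_t t * PV_t:
  t * PV_t at t = 0.5000: 11.690209
  t * PV_t at t = 1.0000: 22.776833
  t * PV_t at t = 1.5000: 33.283243
  t * PV_t at t = 2.0000: 43.232009
  t * PV_t at t = 2.5000: 52.644921
  t * PV_t at t = 3.0000: 61.543016
  t * PV_t at t = 3.5000: 69.946600
  t * PV_t at t = 4.0000: 77.875277
  t * PV_t at t = 4.5000: 85.347965
  t * PV_t at t = 5.0000: 92.382925
  t * PV_t at t = 5.5000: 98.997777
  t * PV_t at t = 6.0000: 105.209522
  t * PV_t at t = 6.5000: 111.034566
  t * PV_t at t = 7.0000: 116.488735
  t * PV_t at t = 7.5000: 121.587296
  t * PV_t at t = 8.0000: 126.344974
  t * PV_t at t = 8.5000: 130.775971
  t * PV_t at t = 9.0000: 134.893985
  t * PV_t at t = 9.5000: 138.712221
  t * PV_t at t = 10.0000: 6069.052335
Macaulay duration D = 7703.820381 / 961.573669 = 8.011680
Modified duration = D / (1 + y/m) = 8.011680 / (1 + 0.026500) = 7.804851


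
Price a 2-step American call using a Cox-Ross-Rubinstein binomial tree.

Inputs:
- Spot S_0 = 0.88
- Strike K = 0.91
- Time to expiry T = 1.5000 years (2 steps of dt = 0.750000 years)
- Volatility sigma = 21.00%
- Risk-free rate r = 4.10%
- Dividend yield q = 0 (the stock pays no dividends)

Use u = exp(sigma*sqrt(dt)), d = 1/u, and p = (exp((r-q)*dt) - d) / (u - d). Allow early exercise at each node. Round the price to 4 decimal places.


dt = T/N = 0.750000
u = exp(sigma*sqrt(dt)) = 1.199453; d = 1/u = 0.833714
p = (exp((r-q)*dt) - d) / (u - d) = 0.540041
Discount per step: exp(-r*dt) = 0.969718
Stock lattice S(k, i) with i counting down-moves:
  k=0: S(0,0) = 0.8800
  k=1: S(1,0) = 1.0555; S(1,1) = 0.7337
  k=2: S(2,0) = 1.2660; S(2,1) = 0.8800; S(2,2) = 0.6117
Terminal payoffs V(N, i) = max(S_T - K, 0):
  V(2,0) = 0.356044; V(2,1) = 0.000000; V(2,2) = 0.000000
Backward induction: V(k, i) = exp(-r*dt) * [p * V(k+1, i) + (1-p) * V(k+1, i+1)]; then take max(V_cont, immediate exercise) for American.
  V(1,0) = exp(-r*dt) * [p*0.356044 + (1-p)*0.000000] = 0.186456; exercise = 0.145518; V(1,0) = max -> 0.186456
  V(1,1) = exp(-r*dt) * [p*0.000000 + (1-p)*0.000000] = 0.000000; exercise = 0.000000; V(1,1) = max -> 0.000000
  V(0,0) = exp(-r*dt) * [p*0.186456 + (1-p)*0.000000] = 0.097645; exercise = 0.000000; V(0,0) = max -> 0.097645

Answer: Price = V(0,0) = 0.0976


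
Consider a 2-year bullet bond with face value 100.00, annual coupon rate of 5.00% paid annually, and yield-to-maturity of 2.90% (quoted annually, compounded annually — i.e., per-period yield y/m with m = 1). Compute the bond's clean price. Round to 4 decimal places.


Coupon per period c = face * coupon_rate / m = 5.000000
Periods per year m = 1; per-period yield y/m = 0.029000
Number of cashflows N = 2
Cashflows (t years, CF_t, discount factor 1/(1+y/m)^(m*t), PV):
  t = 1.0000: CF_t = 5.000000, DF = 0.971817, PV = 4.859086
  t = 2.0000: CF_t = 105.000000, DF = 0.944429, PV = 99.165030
Price P = sum_t PV_t = 104.024117

Answer: Price = 104.0241


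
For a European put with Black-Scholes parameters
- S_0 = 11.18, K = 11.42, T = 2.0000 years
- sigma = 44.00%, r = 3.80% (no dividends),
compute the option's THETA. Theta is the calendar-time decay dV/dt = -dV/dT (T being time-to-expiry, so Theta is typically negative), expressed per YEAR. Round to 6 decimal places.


Answer: Theta = -0.404111

Derivation:
d1 = 0.3991300602; d2 = -0.2231239072
phi(d1) = 0.3683981723; exp(-qT) = 1.0000000000; exp(-rT) = 0.9268162066
Theta = -S*exp(-qT)*phi(d1)*sigma/(2*sqrt(T)) + r*K*exp(-rT)*N(-d2) - q*S*exp(-qT)*N(-d1)
N(-d1) = 0.3448986869; N(-d2) = 0.5882804640; sqrt(T) = 1.4142135624
Term 1 = -11.1800 * 1.0000000000 * 0.3683981723 * 0.4400 / (2 * 1.4142135624) = -0.6407180419
Term 2 = 0.0380 * 11.4200 * 0.9268162066 * 0.5882804640 = 0.2366070856
Term 3 = 0 (no dividend yield, q = 0)
Theta = -0.6407180419 + (0.2366070856) + (0.0000000000) = -0.404111


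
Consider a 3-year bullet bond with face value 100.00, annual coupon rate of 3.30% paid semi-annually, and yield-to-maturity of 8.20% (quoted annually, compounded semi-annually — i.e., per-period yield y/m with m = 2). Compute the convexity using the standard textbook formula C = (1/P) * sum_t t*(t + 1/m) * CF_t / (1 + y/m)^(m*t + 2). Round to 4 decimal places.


Coupon per period c = face * coupon_rate / m = 1.650000
Periods per year m = 2; per-period yield y/m = 0.041000
Number of cashflows N = 6
Cashflows (t years, CF_t, discount factor 1/(1+y/m)^(m*t), PV):
  t = 0.5000: CF_t = 1.650000, DF = 0.960615, PV = 1.585014
  t = 1.0000: CF_t = 1.650000, DF = 0.922781, PV = 1.522588
  t = 1.5000: CF_t = 1.650000, DF = 0.886437, PV = 1.462621
  t = 2.0000: CF_t = 1.650000, DF = 0.851524, PV = 1.405015
  t = 2.5000: CF_t = 1.650000, DF = 0.817987, PV = 1.349678
  t = 3.0000: CF_t = 101.650000, DF = 0.785770, PV = 79.873553
Price P = sum_t PV_t = 87.198471
Convexity numerator sum_t t*(t + 1/m) * CF_t / (1+y/m)^(m*t + 2):
  t = 0.5000: term = 0.731310
  t = 1.0000: term = 2.107523
  t = 1.5000: term = 4.049035
  t = 2.0000: term = 6.482605
  t = 2.5000: term = 9.340930
  t = 3.0000: term = 773.910691
Convexity = (1/P) * sum = 796.622094 / 87.198471 = 9.135735

Answer: Convexity = 9.1357


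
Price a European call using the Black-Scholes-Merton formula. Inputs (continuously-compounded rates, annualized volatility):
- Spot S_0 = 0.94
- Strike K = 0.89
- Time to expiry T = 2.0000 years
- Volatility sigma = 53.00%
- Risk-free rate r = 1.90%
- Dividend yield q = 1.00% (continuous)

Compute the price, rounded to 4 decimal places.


Answer: Price = 0.2932

Derivation:
d1 = (ln(S/K) + (r - q + 0.5*sigma^2) * T) / (sigma * sqrt(T)) = 0.47170481
d2 = d1 - sigma * sqrt(T) = -0.27782837
exp(-rT) = 0.96271294; exp(-qT) = 0.98019867
C = S_0 * exp(-qT) * N(d1) - K * exp(-rT) * N(d2)
N(d1) = 0.68143125; N(d2) = 0.39057205
C = 0.9400 * 0.98019867 * 0.68143125 - 0.8900 * 0.96271294 * 0.39057205 = 0.2932


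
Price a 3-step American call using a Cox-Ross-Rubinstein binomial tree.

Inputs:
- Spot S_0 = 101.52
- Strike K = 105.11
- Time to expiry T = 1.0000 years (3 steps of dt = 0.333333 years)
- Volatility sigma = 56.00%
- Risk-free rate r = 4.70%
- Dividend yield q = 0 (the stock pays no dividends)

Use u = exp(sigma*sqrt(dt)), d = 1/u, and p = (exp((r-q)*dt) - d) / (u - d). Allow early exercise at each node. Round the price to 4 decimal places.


dt = T/N = 0.333333
u = exp(sigma*sqrt(dt)) = 1.381702; d = 1/u = 0.723745
p = (exp((r-q)*dt) - d) / (u - d) = 0.443866
Discount per step: exp(-r*dt) = 0.984455
Stock lattice S(k, i) with i counting down-moves:
  k=0: S(0,0) = 101.5200
  k=1: S(1,0) = 140.2704; S(1,1) = 73.4746
  k=2: S(2,0) = 193.8119; S(2,1) = 101.5200; S(2,2) = 53.1769
  k=3: S(3,0) = 267.7903; S(3,1) = 140.2704; S(3,2) = 73.4746; S(3,3) = 38.4865
Terminal payoffs V(N, i) = max(S_T - K, 0):
  V(3,0) = 162.680317; V(3,1) = 35.160398; V(3,2) = 0.000000; V(3,3) = 0.000000
Backward induction: V(k, i) = exp(-r*dt) * [p * V(k+1, i) + (1-p) * V(k+1, i+1)]; then take max(V_cont, immediate exercise) for American.
  V(2,0) = exp(-r*dt) * [p*162.680317 + (1-p)*35.160398] = 90.335796; exercise = 88.701905; V(2,0) = max -> 90.335796
  V(2,1) = exp(-r*dt) * [p*35.160398 + (1-p)*0.000000] = 15.363921; exercise = 0.000000; V(2,1) = max -> 15.363921
  V(2,2) = exp(-r*dt) * [p*0.000000 + (1-p)*0.000000] = 0.000000; exercise = 0.000000; V(2,2) = max -> 0.000000
  V(1,0) = exp(-r*dt) * [p*90.335796 + (1-p)*15.363921] = 47.885304; exercise = 35.160398; V(1,0) = max -> 47.885304
  V(1,1) = exp(-r*dt) * [p*15.363921 + (1-p)*0.000000] = 6.713521; exercise = 0.000000; V(1,1) = max -> 6.713521
  V(0,0) = exp(-r*dt) * [p*47.885304 + (1-p)*6.713521] = 24.599858; exercise = 0.000000; V(0,0) = max -> 24.599858

Answer: Price = V(0,0) = 24.5999


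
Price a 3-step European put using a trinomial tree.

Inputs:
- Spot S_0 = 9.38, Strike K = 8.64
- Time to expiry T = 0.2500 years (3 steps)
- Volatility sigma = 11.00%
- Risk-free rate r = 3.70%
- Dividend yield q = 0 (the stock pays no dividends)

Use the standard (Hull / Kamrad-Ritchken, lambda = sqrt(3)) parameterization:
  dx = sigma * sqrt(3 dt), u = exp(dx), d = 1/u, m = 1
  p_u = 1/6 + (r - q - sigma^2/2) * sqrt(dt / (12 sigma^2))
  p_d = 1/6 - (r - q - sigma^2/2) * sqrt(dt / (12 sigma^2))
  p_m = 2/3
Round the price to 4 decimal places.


dt = T/N = 0.083333; dx = sigma*sqrt(3*dt) = 0.055000
u = exp(dx) = 1.056541; d = 1/u = 0.946485
p_u = 0.190114, p_m = 0.666667, p_d = 0.143220
Discount per step: exp(-r*dt) = 0.996921
Stock lattice S(k, j) with j the centered position index:
  k=0: S(0,+0) = 9.3800
  k=1: S(1,-1) = 8.8780; S(1,+0) = 9.3800; S(1,+1) = 9.9104
  k=2: S(2,-2) = 8.4029; S(2,-1) = 8.8780; S(2,+0) = 9.3800; S(2,+1) = 9.9104; S(2,+2) = 10.4707
  k=3: S(3,-3) = 7.9532; S(3,-2) = 8.4029; S(3,-1) = 8.8780; S(3,+0) = 9.3800; S(3,+1) = 9.9104; S(3,+2) = 10.4707; S(3,+3) = 11.0627
Terminal payoffs V(N, j) = max(K - S_T, 0):
  V(3,-3) = 0.686757; V(3,-2) = 0.237076; V(3,-1) = 0.000000; V(3,+0) = 0.000000; V(3,+1) = 0.000000; V(3,+2) = 0.000000; V(3,+3) = 0.000000
Backward induction: V(k, j) = exp(-r*dt) * [p_u * V(k+1, j+1) + p_m * V(k+1, j) + p_d * V(k+1, j-1)]
  V(2,-2) = exp(-r*dt) * [p_u*0.000000 + p_m*0.237076 + p_d*0.686757] = 0.255618
  V(2,-1) = exp(-r*dt) * [p_u*0.000000 + p_m*0.000000 + p_d*0.237076] = 0.033849
  V(2,+0) = exp(-r*dt) * [p_u*0.000000 + p_m*0.000000 + p_d*0.000000] = 0.000000
  V(2,+1) = exp(-r*dt) * [p_u*0.000000 + p_m*0.000000 + p_d*0.000000] = 0.000000
  V(2,+2) = exp(-r*dt) * [p_u*0.000000 + p_m*0.000000 + p_d*0.000000] = 0.000000
  V(1,-1) = exp(-r*dt) * [p_u*0.000000 + p_m*0.033849 + p_d*0.255618] = 0.058994
  V(1,+0) = exp(-r*dt) * [p_u*0.000000 + p_m*0.000000 + p_d*0.033849] = 0.004833
  V(1,+1) = exp(-r*dt) * [p_u*0.000000 + p_m*0.000000 + p_d*0.000000] = 0.000000
  V(0,+0) = exp(-r*dt) * [p_u*0.000000 + p_m*0.004833 + p_d*0.058994] = 0.011635

Answer: Price = V(0,0) = 0.0116
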